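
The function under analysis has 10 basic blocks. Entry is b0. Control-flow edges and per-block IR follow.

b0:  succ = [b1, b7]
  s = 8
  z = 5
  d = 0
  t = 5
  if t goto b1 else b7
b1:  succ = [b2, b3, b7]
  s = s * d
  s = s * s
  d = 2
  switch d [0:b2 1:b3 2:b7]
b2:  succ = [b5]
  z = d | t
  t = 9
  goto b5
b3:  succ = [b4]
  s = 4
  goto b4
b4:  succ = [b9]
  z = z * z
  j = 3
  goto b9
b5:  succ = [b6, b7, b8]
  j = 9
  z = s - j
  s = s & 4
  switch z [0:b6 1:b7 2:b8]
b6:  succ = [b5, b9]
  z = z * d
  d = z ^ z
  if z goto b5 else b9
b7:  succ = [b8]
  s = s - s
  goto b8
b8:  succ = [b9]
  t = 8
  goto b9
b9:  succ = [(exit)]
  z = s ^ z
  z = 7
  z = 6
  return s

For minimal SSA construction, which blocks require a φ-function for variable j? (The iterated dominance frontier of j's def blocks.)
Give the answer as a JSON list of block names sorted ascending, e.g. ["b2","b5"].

Answer: ["b5", "b7", "b8", "b9"]

Derivation:
idom tree: b1←b0 b2←b1 b3←b1 b4←b3 b5←b2 b6←b5 b7←b0 b8←b0 b9←b0
Dom at joins:
  b5: preds {b2,b6}: {b0,b1,b2} ∩ {b0,b1,b2,b5,b6} = {b0,b1,b2}; idom=b2
  b7: preds {b0,b1,b5}: {b0} ∩ {b0,b1} ∩ {b0,b1,b2,b5} = {b0}; idom=b0
  b8: preds {b5,b7}: {b0,b1,b2,b5} ∩ {b0,b7} = {b0}; idom=b0
  b9: preds {b4,b6,b8}: {b0,b1,b3,b4} ∩ {b0,b1,b2,b5,b6} ∩ {b0,b8} = {b0}; idom=b0

Frontier:
  b5←b2: walk · to b2
  b5←b6: walk b6→b5 to b2
  b7←b0: walk · to b0
  b7←b1: walk b1 to b0
  b7←b5: walk b5→b2→b1 to b0
  b8←b5: walk b5→b2→b1 to b0
  b8←b7: walk b7 to b0
  b9←b4: walk b4→b3→b1 to b0
  b9←b6: walk b6→b5→b2→b1 to b0
  b9←b8: walk b8 to b0
  b0 → ∅
  b1 → {b7,b8,b9}
  b2 → {b7,b8,b9}
  b3 → {b9}
  b4 → {b9}
  b5 → {b5,b7,b8,b9}
  b6 → {b5,b9}
  b7 → {b8}
  b8 → {b9}
  b9 → ∅

φ for j: defs {b4,b5}
  DF⁺ = {b5,b7,b8,b9}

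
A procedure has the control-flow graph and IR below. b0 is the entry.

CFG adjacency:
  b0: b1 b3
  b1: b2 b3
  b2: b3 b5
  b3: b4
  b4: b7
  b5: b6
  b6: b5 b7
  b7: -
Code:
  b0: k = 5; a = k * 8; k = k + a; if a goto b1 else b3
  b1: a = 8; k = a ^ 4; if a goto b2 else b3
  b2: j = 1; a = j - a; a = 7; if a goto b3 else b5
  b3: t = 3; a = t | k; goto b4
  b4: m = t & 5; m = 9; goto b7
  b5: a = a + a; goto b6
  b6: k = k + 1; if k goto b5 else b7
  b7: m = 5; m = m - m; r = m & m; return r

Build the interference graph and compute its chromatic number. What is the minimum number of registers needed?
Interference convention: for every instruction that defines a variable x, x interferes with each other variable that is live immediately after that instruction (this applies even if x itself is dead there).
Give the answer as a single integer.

Answer: 3

Working:
Block summaries:
  b0: def={a,k} ue=∅
  b1: def={a,k} ue=∅
  b2: def={a,j} ue={a}
  b3: def={a,t} ue={k}
  b4: def={m} ue={t}
  b5: def={a} ue={a}
  b6: def={k} ue={k}
  b7: def={m,r} ue=∅

Liveness:
  b0: in=∅ out={k}
  b1: in=∅ out={a,k}
  b2: in={a,k} out={a,k}
  b3: in={k} out={t}
  b4: in={t} out=∅
  b5: in={a,k} out={a,k}
  b6: in={a,k} out={a,k}
  b7: in=∅ out=∅

Interfere edges:
  a — {j,k,t}
  j — {a,k}
  k — {a,j,t}
  m — ∅
  r — ∅
  t — {a,k}

Chromatic number:
  lower bound: {a,j,k} mutually conflict ⇒ χ ≥ 3
  3-colouring: r0={a,m,r}  r1={k}  r2={j,t}
  χ = 3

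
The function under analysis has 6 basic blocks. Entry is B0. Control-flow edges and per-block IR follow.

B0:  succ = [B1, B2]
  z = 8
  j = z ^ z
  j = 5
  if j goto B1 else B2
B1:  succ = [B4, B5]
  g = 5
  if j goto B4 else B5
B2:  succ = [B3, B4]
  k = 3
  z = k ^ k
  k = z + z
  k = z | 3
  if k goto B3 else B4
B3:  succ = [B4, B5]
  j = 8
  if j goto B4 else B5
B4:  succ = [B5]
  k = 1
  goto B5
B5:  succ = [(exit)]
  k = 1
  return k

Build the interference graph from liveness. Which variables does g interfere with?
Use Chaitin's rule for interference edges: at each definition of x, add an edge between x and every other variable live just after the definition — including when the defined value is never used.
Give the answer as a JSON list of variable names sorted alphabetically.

Answer: ["j"]

Working:
Block summaries:
  B0: def={j,z} ue=∅
  B1: def={g} ue={j}
  B2: def={k,z} ue=∅
  B3: def={j} ue=∅
  B4: def={k} ue=∅
  B5: def={k} ue=∅

Live sets:
  B0 li=∅ lo={j}
  B1 li={j} lo=∅
  B2 li=∅ lo=∅
  B3 li=∅ lo=∅
  B4 li=∅ lo=∅
  B5 li=∅ lo=∅

Conflict graph:
  g↔{j}
  j↔{g}
  k↔{z}
  z↔{k}

N(g) = ["j"]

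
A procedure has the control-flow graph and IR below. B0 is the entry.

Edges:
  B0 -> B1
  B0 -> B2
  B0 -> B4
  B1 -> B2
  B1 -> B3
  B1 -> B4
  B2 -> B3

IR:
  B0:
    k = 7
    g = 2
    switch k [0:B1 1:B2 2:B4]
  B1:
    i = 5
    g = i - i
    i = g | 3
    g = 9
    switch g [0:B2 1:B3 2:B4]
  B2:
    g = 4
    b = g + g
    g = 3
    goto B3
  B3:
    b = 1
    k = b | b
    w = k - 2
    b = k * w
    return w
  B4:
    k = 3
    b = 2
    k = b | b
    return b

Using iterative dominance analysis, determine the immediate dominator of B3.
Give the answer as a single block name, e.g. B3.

Answer: B0

Derivation:
idom tree: B1←B0 B2←B0 B3←B0 B4←B0
Dom at joins:
  B2: preds {B0,B1}: {B0} ∩ {B0,B1} = {B0}; idom=B0
  B3: preds {B1,B2}: {B0,B1} ∩ {B0,B2} = {B0}; idom=B0
  B4: preds {B0,B1}: {B0} ∩ {B0,B1} = {B0}; idom=B0

idom(B3) = B0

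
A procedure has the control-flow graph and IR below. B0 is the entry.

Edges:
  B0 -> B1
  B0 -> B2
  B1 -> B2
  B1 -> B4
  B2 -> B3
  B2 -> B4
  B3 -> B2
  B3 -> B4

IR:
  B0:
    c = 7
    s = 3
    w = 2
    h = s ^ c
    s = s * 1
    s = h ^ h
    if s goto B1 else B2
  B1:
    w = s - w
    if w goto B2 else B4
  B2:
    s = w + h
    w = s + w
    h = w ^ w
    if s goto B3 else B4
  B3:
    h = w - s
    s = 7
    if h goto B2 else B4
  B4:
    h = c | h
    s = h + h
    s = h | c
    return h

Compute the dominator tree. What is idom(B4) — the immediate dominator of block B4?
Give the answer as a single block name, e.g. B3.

Answer: B0

Working:
idom tree: B1←B0 B2←B0 B3←B2 B4←B0
Dom at joins:
  B2: preds {B0,B1,B3}: {B0} ∩ {B0,B1} ∩ {B0,B2,B3} = {B0}; idom=B0
  B4: preds {B1,B2,B3}: {B0,B1} ∩ {B0,B2} ∩ {B0,B2,B3} = {B0}; idom=B0

idom(B4) = B0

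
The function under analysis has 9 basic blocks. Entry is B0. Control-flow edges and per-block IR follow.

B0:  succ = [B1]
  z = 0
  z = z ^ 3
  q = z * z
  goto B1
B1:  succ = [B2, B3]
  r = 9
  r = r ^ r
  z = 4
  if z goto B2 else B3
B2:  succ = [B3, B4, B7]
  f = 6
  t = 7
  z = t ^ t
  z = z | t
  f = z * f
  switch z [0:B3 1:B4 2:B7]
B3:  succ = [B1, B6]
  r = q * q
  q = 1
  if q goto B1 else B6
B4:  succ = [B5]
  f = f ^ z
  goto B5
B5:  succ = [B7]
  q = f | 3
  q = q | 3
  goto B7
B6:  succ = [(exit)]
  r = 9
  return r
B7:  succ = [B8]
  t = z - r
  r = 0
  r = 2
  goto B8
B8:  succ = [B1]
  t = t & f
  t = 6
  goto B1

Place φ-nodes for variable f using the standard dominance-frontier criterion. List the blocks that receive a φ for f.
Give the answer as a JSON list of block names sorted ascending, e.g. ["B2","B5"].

idom tree: B1←B0 B2←B1 B3←B1 B4←B2 B5←B4 B6←B3 B7←B2 B8←B7
Join-block Dom:
  B1: preds {B0,B3,B8}: {B0} ∩ {B0,B1,B3} ∩ {B0,B1,B2,B7,B8} = {B0}; idom=B0
  B3: preds {B1,B2}: {B0,B1} ∩ {B0,B1,B2} = {B0,B1}; idom=B1
  B7: preds {B2,B5}: {B0,B1,B2} ∩ {B0,B1,B2,B4,B5} = {B0,B1,B2}; idom=B2

DF derivation:
  B1←B0: walk · to B0
  B1←B3: walk B3→B1 to B0
  B1←B8: walk B8→B7→B2→B1 to B0
  B3←B1: walk · to B1
  B3←B2: walk B2 to B1
  B7←B2: walk · to B2
  B7←B5: walk B5→B4 to B2
  DF(B0)=∅
  DF(B1)={B1}
  DF(B2)={B1,B3}
  DF(B3)={B1}
  DF(B4)={B7}
  DF(B5)={B7}
  DF(B6)=∅
  DF(B7)={B1}
  DF(B8)={B1}

φ for f: defs {B2,B4}
  DF⁺ = {B1,B3,B7}

Answer: ["B1", "B3", "B7"]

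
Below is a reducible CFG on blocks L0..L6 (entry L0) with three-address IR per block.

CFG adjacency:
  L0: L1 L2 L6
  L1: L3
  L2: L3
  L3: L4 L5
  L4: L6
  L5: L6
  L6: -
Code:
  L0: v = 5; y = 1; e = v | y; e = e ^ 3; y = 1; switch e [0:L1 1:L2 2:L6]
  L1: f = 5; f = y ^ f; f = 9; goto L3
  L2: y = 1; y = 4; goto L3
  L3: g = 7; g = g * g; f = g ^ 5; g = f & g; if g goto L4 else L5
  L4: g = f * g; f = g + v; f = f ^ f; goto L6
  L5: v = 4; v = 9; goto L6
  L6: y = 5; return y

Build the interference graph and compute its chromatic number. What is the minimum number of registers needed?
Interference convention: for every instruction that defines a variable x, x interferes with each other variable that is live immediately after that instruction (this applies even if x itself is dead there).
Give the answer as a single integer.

Block summaries:
  L0: {e,v,y} / ∅
  L1: {f} / {y}
  L2: {y} / ∅
  L3: {f,g} / ∅
  L4: {f,g} / {f,g,v}
  L5: {v} / ∅
  L6: {y} / ∅

Backward fixpoint:
  L0 li=∅ lo={v,y}
  L1 li={v,y} lo={v}
  L2 li={v} lo={v}
  L3 li={v} lo={f,g,v}
  L4 li={f,g,v} lo=∅
  L5 li=∅ lo=∅
  L6 li=∅ lo=∅

Conflict graph:
  e: {v,y}
  f: {g,v,y}
  g: {f,v}
  v: {e,f,g,y}
  y: {e,f,v}

Colouring:
  lower bound: {e,v,y} mutually conflict ⇒ χ ≥ 3
  3-colouring: r0={v}  r1={e,f}  r2={g,y}
  χ = 3

Answer: 3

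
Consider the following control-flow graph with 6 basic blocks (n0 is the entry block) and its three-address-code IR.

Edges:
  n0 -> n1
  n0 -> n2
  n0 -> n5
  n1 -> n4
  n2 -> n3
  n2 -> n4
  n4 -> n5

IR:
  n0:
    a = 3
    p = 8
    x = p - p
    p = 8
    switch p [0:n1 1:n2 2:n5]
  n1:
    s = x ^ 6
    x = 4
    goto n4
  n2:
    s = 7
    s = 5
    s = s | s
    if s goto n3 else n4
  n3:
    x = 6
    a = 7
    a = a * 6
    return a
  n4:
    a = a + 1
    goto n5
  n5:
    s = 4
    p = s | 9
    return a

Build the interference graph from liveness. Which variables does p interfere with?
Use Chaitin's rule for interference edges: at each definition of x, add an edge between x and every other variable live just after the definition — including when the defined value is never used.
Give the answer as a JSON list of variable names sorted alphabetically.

Answer: ["a", "x"]

Working:
Per-block:
  n0 def {a,p,x} use ∅
  n1 def {s,x} use {x}
  n2 def {s} use ∅
  n3 def {a,x} use ∅
  n4 def {a} use {a}
  n5 def {p,s} use {a}

Live sets:
  live n0: ∅→{a,x}
  live n1: {a,x}→{a}
  live n2: {a}→{a}
  live n3: ∅→∅
  live n4: {a}→{a}
  live n5: {a}→∅

Interfere edges:
  a — {p,s,x}
  p — {a,x}
  s — {a}
  x — {a,p}

N(p) = ["a", "x"]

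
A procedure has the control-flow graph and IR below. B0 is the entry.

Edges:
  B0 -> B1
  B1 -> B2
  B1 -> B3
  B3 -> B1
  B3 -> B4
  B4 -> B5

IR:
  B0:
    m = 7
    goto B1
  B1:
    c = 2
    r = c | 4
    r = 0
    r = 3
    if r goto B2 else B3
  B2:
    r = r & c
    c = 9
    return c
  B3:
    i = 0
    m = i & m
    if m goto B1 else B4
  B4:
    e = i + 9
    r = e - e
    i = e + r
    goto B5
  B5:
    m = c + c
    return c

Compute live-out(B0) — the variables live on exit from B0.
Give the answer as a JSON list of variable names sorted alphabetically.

def/use:
  B0: {m} / ∅
  B1: {c,r} / ∅
  B2: {c,r} / {c,r}
  B3: {i,m} / {m}
  B4: {e,i,r} / {i}
  B5: {m} / {c}

Liveness:
  B0: in=∅ out={m}
  B1: in={m} out={c,m,r}
  B2: in={c,r} out=∅
  B3: in={c,m} out={c,i,m}
  B4: in={c,i} out={c}
  B5: in={c} out=∅

live-out(B0) = ["m"]

Answer: ["m"]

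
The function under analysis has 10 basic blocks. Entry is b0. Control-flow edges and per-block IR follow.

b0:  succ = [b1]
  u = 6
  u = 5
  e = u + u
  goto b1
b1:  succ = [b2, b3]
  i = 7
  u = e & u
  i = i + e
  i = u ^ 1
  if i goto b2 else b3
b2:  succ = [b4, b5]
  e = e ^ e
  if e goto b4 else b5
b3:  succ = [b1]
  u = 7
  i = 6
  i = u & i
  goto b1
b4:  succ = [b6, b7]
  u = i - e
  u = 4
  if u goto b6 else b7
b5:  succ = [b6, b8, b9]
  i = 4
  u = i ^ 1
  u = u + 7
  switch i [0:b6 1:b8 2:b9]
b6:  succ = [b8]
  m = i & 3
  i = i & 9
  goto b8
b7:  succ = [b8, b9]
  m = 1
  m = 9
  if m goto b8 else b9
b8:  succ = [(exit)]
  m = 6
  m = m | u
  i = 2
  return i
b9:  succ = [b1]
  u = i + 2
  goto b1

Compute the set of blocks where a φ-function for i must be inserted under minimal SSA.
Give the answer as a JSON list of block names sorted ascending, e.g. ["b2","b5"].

idom tree: b1←b0 b2←b1 b3←b1 b4←b2 b5←b2 b6←b2 b7←b4 b8←b2 b9←b2
Dom at joins:
  b1: preds {b0,b3,b9}: {b0} ∩ {b0,b1,b3} ∩ {b0,b1,b2,b9} = {b0}; idom=b0
  b6: preds {b4,b5}: {b0,b1,b2,b4} ∩ {b0,b1,b2,b5} = {b0,b1,b2}; idom=b2
  b8: preds {b5,b6,b7}: {b0,b1,b2,b5} ∩ {b0,b1,b2,b6} ∩ {b0,b1,b2,b4,b7} = {b0,b1,b2}; idom=b2
  b9: preds {b5,b7}: {b0,b1,b2,b5} ∩ {b0,b1,b2,b4,b7} = {b0,b1,b2}; idom=b2

DF derivation:
  b1←b0: walk · to b0
  b1←b3: walk b3→b1 to b0
  b1←b9: walk b9→b2→b1 to b0
  b6←b4: walk b4 to b2
  b6←b5: walk b5 to b2
  b8←b5: walk b5 to b2
  b8←b6: walk b6 to b2
  b8←b7: walk b7→b4 to b2
  b9←b5: walk b5 to b2
  b9←b7: walk b7→b4 to b2
  b0 → ∅
  b1 → {b1}
  b2 → {b1}
  b3 → {b1}
  b4 → {b6,b8,b9}
  b5 → {b6,b8,b9}
  b6 → {b8}
  b7 → {b8,b9}
  b8 → ∅
  b9 → {b1}

φ for i: defs {b1,b3,b5,b6,b8}
  DF⁺ = {b1,b6,b8,b9}

Answer: ["b1", "b6", "b8", "b9"]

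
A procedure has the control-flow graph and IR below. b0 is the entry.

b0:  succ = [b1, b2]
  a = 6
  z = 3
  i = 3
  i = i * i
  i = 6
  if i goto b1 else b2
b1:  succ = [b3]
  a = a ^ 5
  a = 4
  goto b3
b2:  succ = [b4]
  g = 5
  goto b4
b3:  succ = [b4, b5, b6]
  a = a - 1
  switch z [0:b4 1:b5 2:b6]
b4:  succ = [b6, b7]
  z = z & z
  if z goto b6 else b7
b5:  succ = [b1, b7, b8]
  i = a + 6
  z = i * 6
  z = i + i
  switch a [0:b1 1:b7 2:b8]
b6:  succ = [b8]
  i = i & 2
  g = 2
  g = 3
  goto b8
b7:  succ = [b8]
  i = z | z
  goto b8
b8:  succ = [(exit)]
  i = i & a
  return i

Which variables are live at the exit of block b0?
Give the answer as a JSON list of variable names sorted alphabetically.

Answer: ["a", "i", "z"]

Derivation:
def/use:
  b0: def={a,i,z} ue=∅
  b1: def={a} ue={a}
  b2: def={g} ue=∅
  b3: def={a} ue={a,z}
  b4: def={z} ue={z}
  b5: def={i,z} ue={a}
  b6: def={g,i} ue={i}
  b7: def={i} ue={z}
  b8: def={i} ue={a,i}

Backward fixpoint:
  b0 li=∅ lo={a,i,z}
  b1 li={a,i,z} lo={a,i,z}
  b2 li={a,i,z} lo={a,i,z}
  b3 li={a,i,z} lo={a,i,z}
  b4 li={a,i,z} lo={a,i,z}
  b5 li={a} lo={a,i,z}
  b6 li={a,i} lo={a,i}
  b7 li={a,z} lo={a,i}
  b8 li={a,i} lo=∅

live-out(b0) = ["a", "i", "z"]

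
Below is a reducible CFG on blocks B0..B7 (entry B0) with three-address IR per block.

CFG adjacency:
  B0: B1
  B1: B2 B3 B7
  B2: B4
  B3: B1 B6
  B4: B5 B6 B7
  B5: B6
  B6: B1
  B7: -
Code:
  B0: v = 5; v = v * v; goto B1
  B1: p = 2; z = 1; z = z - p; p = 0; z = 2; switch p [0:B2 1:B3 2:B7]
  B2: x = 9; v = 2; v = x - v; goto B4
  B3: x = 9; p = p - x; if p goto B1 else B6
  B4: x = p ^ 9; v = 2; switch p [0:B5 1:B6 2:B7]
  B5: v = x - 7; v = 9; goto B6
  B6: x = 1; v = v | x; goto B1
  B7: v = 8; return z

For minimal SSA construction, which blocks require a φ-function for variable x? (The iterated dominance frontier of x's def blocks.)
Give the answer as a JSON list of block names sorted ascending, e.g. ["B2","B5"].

idom tree: B1←B0 B2←B1 B3←B1 B4←B2 B5←B4 B6←B1 B7←B1
Dom at joins:
  B1: preds {B0,B3,B6}: {B0} ∩ {B0,B1,B3} ∩ {B0,B1,B6} = {B0}; idom=B0
  B6: preds {B3,B4,B5}: {B0,B1,B3} ∩ {B0,B1,B2,B4} ∩ {B0,B1,B2,B4,B5} = {B0,B1}; idom=B1
  B7: preds {B1,B4}: {B0,B1} ∩ {B0,B1,B2,B4} = {B0,B1}; idom=B1

DF walk-up:
  join B1 pred B0: · stop@B0
  join B1 pred B3: B3→B1 stop@B0
  join B1 pred B6: B6→B1 stop@B0
  join B6 pred B3: B3 stop@B1
  join B6 pred B4: B4→B2 stop@B1
  join B6 pred B5: B5→B4→B2 stop@B1
  join B7 pred B1: · stop@B1
  join B7 pred B4: B4→B2 stop@B1
  DF(B0)=∅
  DF(B1)={B1}
  DF(B2)={B6,B7}
  DF(B3)={B1,B6}
  DF(B4)={B6,B7}
  DF(B5)={B6}
  DF(B6)={B1}
  DF(B7)=∅

φ for x: defs {B2,B3,B4,B6}
  DF⁺ = {B1,B6,B7}

Answer: ["B1", "B6", "B7"]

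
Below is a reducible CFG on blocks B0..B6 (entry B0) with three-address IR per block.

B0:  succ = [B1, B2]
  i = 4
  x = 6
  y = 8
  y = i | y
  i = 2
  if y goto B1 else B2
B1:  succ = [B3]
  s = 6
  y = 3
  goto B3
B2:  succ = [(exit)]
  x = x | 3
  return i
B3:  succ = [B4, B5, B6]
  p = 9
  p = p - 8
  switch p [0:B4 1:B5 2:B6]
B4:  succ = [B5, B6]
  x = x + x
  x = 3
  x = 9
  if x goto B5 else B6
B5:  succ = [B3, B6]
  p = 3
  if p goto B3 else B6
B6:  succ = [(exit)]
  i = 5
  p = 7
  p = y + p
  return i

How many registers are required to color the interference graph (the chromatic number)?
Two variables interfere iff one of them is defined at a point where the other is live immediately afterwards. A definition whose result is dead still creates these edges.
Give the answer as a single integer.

Block summaries:
  B0: def={i,x,y} ue=∅
  B1: def={s,y} ue=∅
  B2: def={x} ue={i,x}
  B3: def={p} ue=∅
  B4: def={x} ue={x}
  B5: def={p} ue=∅
  B6: def={i,p} ue={y}

Liveness:
  live B0: ∅→{i,x}
  live B1: {x}→{x,y}
  live B2: {i,x}→∅
  live B3: {x,y}→{x,y}
  live B4: {x,y}→{x,y}
  live B5: {x,y}→{x,y}
  live B6: {y}→∅

Conflict graph:
  i — {p,x,y}
  p — {i,x,y}
  s — {x}
  x — {i,p,s,y}
  y — {i,p,x}

Colouring:
  clique {i,p,x,y} ⇒ need ≥ 4
  assign i→c1 p→c2 s→c1 x→c0 y→c3 — no edge inside a register ⇒ χ ≤ 4
  χ = 4

Answer: 4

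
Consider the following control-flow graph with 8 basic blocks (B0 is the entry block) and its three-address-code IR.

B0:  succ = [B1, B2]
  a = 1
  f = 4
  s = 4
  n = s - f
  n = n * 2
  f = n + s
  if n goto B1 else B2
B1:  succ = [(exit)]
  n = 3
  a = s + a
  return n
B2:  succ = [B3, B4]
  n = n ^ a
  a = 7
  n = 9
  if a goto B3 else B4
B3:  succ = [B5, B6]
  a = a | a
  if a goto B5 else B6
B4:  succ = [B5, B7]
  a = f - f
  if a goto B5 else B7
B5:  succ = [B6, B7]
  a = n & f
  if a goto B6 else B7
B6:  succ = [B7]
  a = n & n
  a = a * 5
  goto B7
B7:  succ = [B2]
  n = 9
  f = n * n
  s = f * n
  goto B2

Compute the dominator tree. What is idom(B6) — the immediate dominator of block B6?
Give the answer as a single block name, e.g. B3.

Answer: B2

Working:
idom tree: B1←B0 B2←B0 B3←B2 B4←B2 B5←B2 B6←B2 B7←B2
Dom at joins:
  B2: preds {B0,B7}: {B0} ∩ {B0,B2,B7} = {B0}; idom=B0
  B5: preds {B3,B4}: {B0,B2,B3} ∩ {B0,B2,B4} = {B0,B2}; idom=B2
  B6: preds {B3,B5}: {B0,B2,B3} ∩ {B0,B2,B5} = {B0,B2}; idom=B2
  B7: preds {B4,B5,B6}: {B0,B2,B4} ∩ {B0,B2,B5} ∩ {B0,B2,B6} = {B0,B2}; idom=B2

idom(B6) = B2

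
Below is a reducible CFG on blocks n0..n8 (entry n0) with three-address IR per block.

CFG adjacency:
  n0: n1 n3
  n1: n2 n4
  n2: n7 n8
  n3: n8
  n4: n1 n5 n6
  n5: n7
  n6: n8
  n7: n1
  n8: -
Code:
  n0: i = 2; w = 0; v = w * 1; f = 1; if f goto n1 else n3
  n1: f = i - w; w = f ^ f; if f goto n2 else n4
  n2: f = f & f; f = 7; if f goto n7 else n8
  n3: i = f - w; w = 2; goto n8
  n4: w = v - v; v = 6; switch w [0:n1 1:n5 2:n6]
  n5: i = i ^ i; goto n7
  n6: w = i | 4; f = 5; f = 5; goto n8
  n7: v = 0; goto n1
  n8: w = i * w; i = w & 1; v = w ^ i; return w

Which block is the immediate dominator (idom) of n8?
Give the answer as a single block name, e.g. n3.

idom tree: n1←n0 n2←n1 n3←n0 n4←n1 n5←n4 n6←n4 n7←n1 n8←n0
Join-block Dom:
  n1: preds {n0,n4,n7}: {n0} ∩ {n0,n1,n4} ∩ {n0,n1,n7} = {n0}; idom=n0
  n7: preds {n2,n5}: {n0,n1,n2} ∩ {n0,n1,n4,n5} = {n0,n1}; idom=n1
  n8: preds {n2,n3,n6}: {n0,n1,n2} ∩ {n0,n3} ∩ {n0,n1,n4,n6} = {n0}; idom=n0

idom(n8) = n0

Answer: n0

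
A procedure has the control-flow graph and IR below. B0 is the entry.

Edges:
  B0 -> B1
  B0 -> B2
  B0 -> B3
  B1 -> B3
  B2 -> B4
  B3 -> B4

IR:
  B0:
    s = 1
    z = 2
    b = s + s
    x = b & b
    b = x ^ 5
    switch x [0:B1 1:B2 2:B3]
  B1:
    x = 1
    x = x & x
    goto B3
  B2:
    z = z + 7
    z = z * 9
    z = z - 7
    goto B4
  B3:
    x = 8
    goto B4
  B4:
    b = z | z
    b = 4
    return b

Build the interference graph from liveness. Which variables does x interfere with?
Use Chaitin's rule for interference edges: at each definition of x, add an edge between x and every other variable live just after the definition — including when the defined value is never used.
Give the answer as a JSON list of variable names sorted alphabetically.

Per-block:
  B0 def {b,s,x,z} use ∅
  B1 def {x} use ∅
  B2 def {z} use {z}
  B3 def {x} use ∅
  B4 def {b} use {z}

Live sets:
  B0: in=∅ out={z}
  B1: in={z} out={z}
  B2: in={z} out={z}
  B3: in={z} out={z}
  B4: in={z} out=∅

Interfere edges:
  b — {x,z}
  s — {z}
  x — {b,z}
  z — {b,s,x}

N(x) = ["b", "z"]

Answer: ["b", "z"]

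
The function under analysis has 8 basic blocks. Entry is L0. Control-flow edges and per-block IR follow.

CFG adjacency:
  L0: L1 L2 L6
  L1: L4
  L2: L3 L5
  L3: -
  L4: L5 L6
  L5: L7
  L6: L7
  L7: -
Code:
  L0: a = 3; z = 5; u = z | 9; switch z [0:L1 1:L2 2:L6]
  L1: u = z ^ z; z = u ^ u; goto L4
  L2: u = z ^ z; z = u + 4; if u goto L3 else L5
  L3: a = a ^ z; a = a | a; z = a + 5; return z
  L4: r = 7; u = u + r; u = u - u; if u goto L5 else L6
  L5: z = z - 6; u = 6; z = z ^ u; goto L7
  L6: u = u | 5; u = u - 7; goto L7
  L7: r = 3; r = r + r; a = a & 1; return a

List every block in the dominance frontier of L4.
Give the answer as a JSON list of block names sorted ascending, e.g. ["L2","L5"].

Answer: ["L5", "L6"]

Derivation:
idom tree: L1←L0 L2←L0 L3←L2 L4←L1 L5←L0 L6←L0 L7←L0
Dom∩ at merges:
  L5: preds {L2,L4}: {L0,L2} ∩ {L0,L1,L4} = {L0}; idom=L0
  L6: preds {L0,L4}: {L0} ∩ {L0,L1,L4} = {L0}; idom=L0
  L7: preds {L5,L6}: {L0,L5} ∩ {L0,L6} = {L0}; idom=L0

DF walk-up:
  join L5 pred L2: L2 stop@L0
  join L5 pred L4: L4→L1 stop@L0
  join L6 pred L0: · stop@L0
  join L6 pred L4: L4→L1 stop@L0
  join L7 pred L5: L5 stop@L0
  join L7 pred L6: L6 stop@L0
  L0: DF=∅
  L1: DF={L5,L6}
  L2: DF={L5}
  L3: DF=∅
  L4: DF={L5,L6}
  L5: DF={L7}
  L6: DF={L7}
  L7: DF=∅

DF(L4) = ["L5", "L6"]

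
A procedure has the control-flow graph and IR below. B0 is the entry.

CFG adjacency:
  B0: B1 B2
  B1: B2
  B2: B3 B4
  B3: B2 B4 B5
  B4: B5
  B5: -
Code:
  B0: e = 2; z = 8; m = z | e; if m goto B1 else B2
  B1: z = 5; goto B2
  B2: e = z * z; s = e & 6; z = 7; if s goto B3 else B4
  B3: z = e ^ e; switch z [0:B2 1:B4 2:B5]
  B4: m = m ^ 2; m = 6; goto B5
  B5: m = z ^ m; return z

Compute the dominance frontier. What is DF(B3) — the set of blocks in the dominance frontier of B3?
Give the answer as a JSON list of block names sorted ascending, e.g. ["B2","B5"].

Answer: ["B2", "B4", "B5"]

Derivation:
idom tree: B1←B0 B2←B0 B3←B2 B4←B2 B5←B2
Dom at joins:
  B2: preds {B0,B1,B3}: {B0} ∩ {B0,B1} ∩ {B0,B2,B3} = {B0}; idom=B0
  B4: preds {B2,B3}: {B0,B2} ∩ {B0,B2,B3} = {B0,B2}; idom=B2
  B5: preds {B3,B4}: {B0,B2,B3} ∩ {B0,B2,B4} = {B0,B2}; idom=B2

Frontier:
  B2←B0: walk · to B0
  B2←B1: walk B1 to B0
  B2←B3: walk B3→B2 to B0
  B4←B2: walk · to B2
  B4←B3: walk B3 to B2
  B5←B3: walk B3 to B2
  B5←B4: walk B4 to B2
  B0 → ∅
  B1 → {B2}
  B2 → {B2}
  B3 → {B2,B4,B5}
  B4 → {B5}
  B5 → ∅

DF(B3) = ["B2", "B4", "B5"]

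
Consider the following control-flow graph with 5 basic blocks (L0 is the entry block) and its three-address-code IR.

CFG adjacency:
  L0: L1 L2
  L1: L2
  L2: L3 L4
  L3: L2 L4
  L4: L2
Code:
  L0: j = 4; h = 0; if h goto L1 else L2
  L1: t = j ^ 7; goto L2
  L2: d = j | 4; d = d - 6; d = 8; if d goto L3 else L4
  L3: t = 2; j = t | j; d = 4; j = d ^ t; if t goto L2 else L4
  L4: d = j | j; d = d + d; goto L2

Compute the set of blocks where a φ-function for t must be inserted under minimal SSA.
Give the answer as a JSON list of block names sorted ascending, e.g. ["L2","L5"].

idom tree: L1←L0 L2←L0 L3←L2 L4←L2
Dom∩ at merges:
  L2: preds {L0,L1,L3,L4}: {L0} ∩ {L0,L1} ∩ {L0,L2,L3} ∩ {L0,L2,L4} = {L0}; idom=L0
  L4: preds {L2,L3}: {L0,L2} ∩ {L0,L2,L3} = {L0,L2}; idom=L2

DF derivation:
  join L2 pred L0: · stop@L0
  join L2 pred L1: L1 stop@L0
  join L2 pred L3: L3→L2 stop@L0
  join L2 pred L4: L4→L2 stop@L0
  join L4 pred L2: · stop@L2
  join L4 pred L3: L3 stop@L2
  L0 → ∅
  L1 → {L2}
  L2 → {L2}
  L3 → {L2,L4}
  L4 → {L2}

φ for t: defs {L1,L3}
  DF⁺ = {L2,L4}

Answer: ["L2", "L4"]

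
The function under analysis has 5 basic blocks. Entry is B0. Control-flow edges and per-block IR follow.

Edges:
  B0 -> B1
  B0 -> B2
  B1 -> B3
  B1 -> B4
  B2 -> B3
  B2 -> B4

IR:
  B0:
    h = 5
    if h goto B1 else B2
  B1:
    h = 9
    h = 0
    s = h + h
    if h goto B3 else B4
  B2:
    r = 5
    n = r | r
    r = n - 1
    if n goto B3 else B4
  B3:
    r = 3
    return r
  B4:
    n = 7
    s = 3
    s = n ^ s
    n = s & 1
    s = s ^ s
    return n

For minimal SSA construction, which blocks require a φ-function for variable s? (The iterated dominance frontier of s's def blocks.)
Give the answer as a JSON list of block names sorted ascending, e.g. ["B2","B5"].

idom tree: B1←B0 B2←B0 B3←B0 B4←B0
Dom at joins:
  B3: preds {B1,B2}: {B0,B1} ∩ {B0,B2} = {B0}; idom=B0
  B4: preds {B1,B2}: {B0,B1} ∩ {B0,B2} = {B0}; idom=B0

DF derivation:
  B3←B1: walk B1 to B0
  B3←B2: walk B2 to B0
  B4←B1: walk B1 to B0
  B4←B2: walk B2 to B0
  DF(B0)=∅
  DF(B1)={B3,B4}
  DF(B2)={B3,B4}
  DF(B3)=∅
  DF(B4)=∅

φ for s: defs {B1,B4}
  DF⁺ = {B3,B4}

Answer: ["B3", "B4"]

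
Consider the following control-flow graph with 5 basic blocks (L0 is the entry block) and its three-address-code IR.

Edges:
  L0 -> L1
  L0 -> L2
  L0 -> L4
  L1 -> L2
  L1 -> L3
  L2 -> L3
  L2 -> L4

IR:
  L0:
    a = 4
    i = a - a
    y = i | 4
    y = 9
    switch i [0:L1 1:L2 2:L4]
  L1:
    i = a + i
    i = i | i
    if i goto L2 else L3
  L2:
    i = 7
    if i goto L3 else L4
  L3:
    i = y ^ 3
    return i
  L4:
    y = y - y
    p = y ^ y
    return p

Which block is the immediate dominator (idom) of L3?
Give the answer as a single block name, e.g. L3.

Answer: L0

Analysis:
idom tree: L1←L0 L2←L0 L3←L0 L4←L0
Dom∩ at merges:
  L2: preds {L0,L1}: {L0} ∩ {L0,L1} = {L0}; idom=L0
  L3: preds {L1,L2}: {L0,L1} ∩ {L0,L2} = {L0}; idom=L0
  L4: preds {L0,L2}: {L0} ∩ {L0,L2} = {L0}; idom=L0

idom(L3) = L0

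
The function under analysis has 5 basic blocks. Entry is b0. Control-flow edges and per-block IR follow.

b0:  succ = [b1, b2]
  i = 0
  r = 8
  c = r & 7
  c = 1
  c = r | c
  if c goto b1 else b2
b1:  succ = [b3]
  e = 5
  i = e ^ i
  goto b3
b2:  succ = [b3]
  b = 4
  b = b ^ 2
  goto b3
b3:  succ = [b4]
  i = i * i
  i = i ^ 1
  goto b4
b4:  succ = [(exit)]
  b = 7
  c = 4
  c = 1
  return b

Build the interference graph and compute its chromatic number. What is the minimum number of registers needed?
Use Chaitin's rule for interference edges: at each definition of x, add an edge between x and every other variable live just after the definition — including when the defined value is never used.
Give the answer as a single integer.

Answer: 3

Derivation:
Block summaries:
  b0: {c,i,r} / ∅
  b1: {e,i} / {i}
  b2: {b} / ∅
  b3: {i} / {i}
  b4: {b,c} / ∅

Live sets:
  b0 li=∅ lo={i}
  b1 li={i} lo={i}
  b2 li={i} lo={i}
  b3 li={i} lo=∅
  b4 li=∅ lo=∅

Conflict graph:
  b: {c,i}
  c: {b,i,r}
  e: {i}
  i: {b,c,e,r}
  r: {c,i}

Registers:
  {b,c,i} pairwise interfere (3-clique) ⇒ χ ≥ 3
  assign b→c2 c→c1 e→c1 i→c0 r→c2 — no edge inside a register ⇒ χ ≤ 3
  χ = 3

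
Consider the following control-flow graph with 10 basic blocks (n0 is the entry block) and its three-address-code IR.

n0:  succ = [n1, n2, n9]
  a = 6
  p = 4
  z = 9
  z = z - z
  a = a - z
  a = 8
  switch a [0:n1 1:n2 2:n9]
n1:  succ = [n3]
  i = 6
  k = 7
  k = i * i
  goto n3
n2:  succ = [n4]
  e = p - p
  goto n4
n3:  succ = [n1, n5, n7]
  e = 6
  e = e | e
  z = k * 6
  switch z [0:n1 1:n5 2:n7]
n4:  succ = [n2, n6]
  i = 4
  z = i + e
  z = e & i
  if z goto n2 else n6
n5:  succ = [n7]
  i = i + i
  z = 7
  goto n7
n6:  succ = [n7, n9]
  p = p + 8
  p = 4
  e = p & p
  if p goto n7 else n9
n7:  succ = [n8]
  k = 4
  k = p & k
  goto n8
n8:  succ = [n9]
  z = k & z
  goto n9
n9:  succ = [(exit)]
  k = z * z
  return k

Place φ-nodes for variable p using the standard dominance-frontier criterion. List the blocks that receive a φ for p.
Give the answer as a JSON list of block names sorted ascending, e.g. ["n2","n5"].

Answer: ["n7", "n9"]

Working:
idom tree: n1←n0 n2←n0 n3←n1 n4←n2 n5←n3 n6←n4 n7←n0 n8←n7 n9←n0
Dom∩ at merges:
  n1: preds {n0,n3}: {n0} ∩ {n0,n1,n3} = {n0}; idom=n0
  n2: preds {n0,n4}: {n0} ∩ {n0,n2,n4} = {n0}; idom=n0
  n7: preds {n3,n5,n6}: {n0,n1,n3} ∩ {n0,n1,n3,n5} ∩ {n0,n2,n4,n6} = {n0}; idom=n0
  n9: preds {n0,n6,n8}: {n0} ∩ {n0,n2,n4,n6} ∩ {n0,n7,n8} = {n0}; idom=n0

Frontier:
  join n1 pred n0: · stop@n0
  join n1 pred n3: n3→n1 stop@n0
  join n2 pred n0: · stop@n0
  join n2 pred n4: n4→n2 stop@n0
  join n7 pred n3: n3→n1 stop@n0
  join n7 pred n5: n5→n3→n1 stop@n0
  join n7 pred n6: n6→n4→n2 stop@n0
  join n9 pred n0: · stop@n0
  join n9 pred n6: n6→n4→n2 stop@n0
  join n9 pred n8: n8→n7 stop@n0
  n0 → ∅
  n1 → {n1,n7}
  n2 → {n2,n7,n9}
  n3 → {n1,n7}
  n4 → {n2,n7,n9}
  n5 → {n7}
  n6 → {n7,n9}
  n7 → {n9}
  n8 → {n9}
  n9 → ∅

φ for p: defs {n0,n6}
  DF⁺ = {n7,n9}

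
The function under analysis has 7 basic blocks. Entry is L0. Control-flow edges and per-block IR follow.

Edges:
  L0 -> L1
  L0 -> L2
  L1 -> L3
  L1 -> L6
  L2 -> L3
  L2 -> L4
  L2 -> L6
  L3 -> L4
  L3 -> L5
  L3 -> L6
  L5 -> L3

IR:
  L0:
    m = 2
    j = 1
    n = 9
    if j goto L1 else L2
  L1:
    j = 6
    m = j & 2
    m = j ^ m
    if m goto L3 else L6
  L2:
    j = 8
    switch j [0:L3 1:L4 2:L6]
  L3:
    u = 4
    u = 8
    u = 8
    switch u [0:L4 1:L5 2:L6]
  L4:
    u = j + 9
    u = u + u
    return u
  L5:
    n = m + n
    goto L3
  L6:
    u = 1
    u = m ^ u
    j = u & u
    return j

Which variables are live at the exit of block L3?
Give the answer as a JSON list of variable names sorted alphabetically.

Answer: ["j", "m", "n"]

Analysis:
Per-block:
  L0: def={j,m,n} ue=∅
  L1: def={j,m} ue=∅
  L2: def={j} ue=∅
  L3: def={u} ue=∅
  L4: def={u} ue={j}
  L5: def={n} ue={m,n}
  L6: def={j,u} ue={m}

Liveness:
  live L0: ∅→{m,n}
  live L1: {n}→{j,m,n}
  live L2: {m,n}→{j,m,n}
  live L3: {j,m,n}→{j,m,n}
  live L4: {j}→∅
  live L5: {j,m,n}→{j,m,n}
  live L6: {m}→∅

live-out(L3) = ["j", "m", "n"]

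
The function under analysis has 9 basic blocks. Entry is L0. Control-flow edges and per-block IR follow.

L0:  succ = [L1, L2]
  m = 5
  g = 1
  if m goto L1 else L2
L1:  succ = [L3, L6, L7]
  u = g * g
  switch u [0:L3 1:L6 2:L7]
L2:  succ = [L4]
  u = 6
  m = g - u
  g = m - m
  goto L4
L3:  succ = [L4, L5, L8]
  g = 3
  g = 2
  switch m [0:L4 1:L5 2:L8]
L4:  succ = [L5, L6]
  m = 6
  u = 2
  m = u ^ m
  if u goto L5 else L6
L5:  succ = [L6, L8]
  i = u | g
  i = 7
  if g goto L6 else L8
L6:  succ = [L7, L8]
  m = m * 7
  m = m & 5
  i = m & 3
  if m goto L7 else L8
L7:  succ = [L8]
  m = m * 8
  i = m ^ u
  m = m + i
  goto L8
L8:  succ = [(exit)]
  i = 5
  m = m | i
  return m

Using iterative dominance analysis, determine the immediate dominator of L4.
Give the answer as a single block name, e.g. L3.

Answer: L0

Working:
idom tree: L1←L0 L2←L0 L3←L1 L4←L0 L5←L0 L6←L0 L7←L0 L8←L0
Join-block Dom:
  L4: preds {L2,L3}: {L0,L2} ∩ {L0,L1,L3} = {L0}; idom=L0
  L5: preds {L3,L4}: {L0,L1,L3} ∩ {L0,L4} = {L0}; idom=L0
  L6: preds {L1,L4,L5}: {L0,L1} ∩ {L0,L4} ∩ {L0,L5} = {L0}; idom=L0
  L7: preds {L1,L6}: {L0,L1} ∩ {L0,L6} = {L0}; idom=L0
  L8: preds {L3,L5,L6,L7}: {L0,L1,L3} ∩ {L0,L5} ∩ {L0,L6} ∩ {L0,L7} = {L0}; idom=L0

idom(L4) = L0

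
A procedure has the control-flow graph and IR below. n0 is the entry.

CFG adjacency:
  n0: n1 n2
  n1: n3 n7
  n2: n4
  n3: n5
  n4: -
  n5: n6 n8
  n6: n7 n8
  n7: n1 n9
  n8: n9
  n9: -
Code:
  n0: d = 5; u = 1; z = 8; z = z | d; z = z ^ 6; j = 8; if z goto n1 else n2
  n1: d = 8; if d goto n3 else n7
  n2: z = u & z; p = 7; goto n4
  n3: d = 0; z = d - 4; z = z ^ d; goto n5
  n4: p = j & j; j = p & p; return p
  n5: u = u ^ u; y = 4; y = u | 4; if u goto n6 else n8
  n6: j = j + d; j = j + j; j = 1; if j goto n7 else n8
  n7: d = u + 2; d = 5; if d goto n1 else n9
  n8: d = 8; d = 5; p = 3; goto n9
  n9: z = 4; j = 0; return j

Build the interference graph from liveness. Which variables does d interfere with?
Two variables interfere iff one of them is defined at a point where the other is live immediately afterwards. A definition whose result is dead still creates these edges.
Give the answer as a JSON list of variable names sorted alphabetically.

def/use:
  n0 def {d,j,u,z} use ∅
  n1 def {d} use ∅
  n2 def {p,z} use {u,z}
  n3 def {d,z} use ∅
  n4 def {j,p} use {j}
  n5 def {u,y} use {u}
  n6 def {j} use {d,j}
  n7 def {d} use {u}
  n8 def {d,p} use ∅
  n9 def {j,z} use ∅

Backward fixpoint:
  n0 li=∅ lo={j,u,z}
  n1 li={j,u} lo={j,u}
  n2 li={j,u,z} lo={j}
  n3 li={j,u} lo={d,j,u}
  n4 li={j} lo=∅
  n5 li={d,j,u} lo={d,j,u}
  n6 li={d,j,u} lo={j,u}
  n7 li={j,u} lo={j,u}
  n8 li=∅ lo=∅
  n9 li=∅ lo=∅

Conflict graph:
  d — {j,u,y,z}
  j — {d,p,u,y,z}
  p — {j}
  u — {d,j,y,z}
  y — {d,j,u}
  z — {d,j,u}

N(d) = ["j", "u", "y", "z"]

Answer: ["j", "u", "y", "z"]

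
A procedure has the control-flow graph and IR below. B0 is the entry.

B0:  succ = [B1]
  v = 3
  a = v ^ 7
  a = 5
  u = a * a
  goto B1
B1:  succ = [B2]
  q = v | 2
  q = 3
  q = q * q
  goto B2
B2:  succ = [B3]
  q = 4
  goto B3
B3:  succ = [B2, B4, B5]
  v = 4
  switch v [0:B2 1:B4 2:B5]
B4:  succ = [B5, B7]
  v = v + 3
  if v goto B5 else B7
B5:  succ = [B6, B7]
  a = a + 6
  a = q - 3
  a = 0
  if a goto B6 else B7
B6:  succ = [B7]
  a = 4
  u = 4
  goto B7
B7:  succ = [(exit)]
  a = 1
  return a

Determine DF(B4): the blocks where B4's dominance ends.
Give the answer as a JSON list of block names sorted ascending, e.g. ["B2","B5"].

idom tree: B1←B0 B2←B1 B3←B2 B4←B3 B5←B3 B6←B5 B7←B3
Join-block Dom:
  B2: preds {B1,B3}: {B0,B1} ∩ {B0,B1,B2,B3} = {B0,B1}; idom=B1
  B5: preds {B3,B4}: {B0,B1,B2,B3} ∩ {B0,B1,B2,B3,B4} = {B0,B1,B2,B3}; idom=B3
  B7: preds {B4,B5,B6}: {B0,B1,B2,B3,B4} ∩ {B0,B1,B2,B3,B5} ∩ {B0,B1,B2,B3,B5,B6} = {B0,B1,B2,B3}; idom=B3

DF derivation:
  join B2 pred B1: · stop@B1
  join B2 pred B3: B3→B2 stop@B1
  join B5 pred B3: · stop@B3
  join B5 pred B4: B4 stop@B3
  join B7 pred B4: B4 stop@B3
  join B7 pred B5: B5 stop@B3
  join B7 pred B6: B6→B5 stop@B3
  B0: DF=∅
  B1: DF=∅
  B2: DF={B2}
  B3: DF={B2}
  B4: DF={B5,B7}
  B5: DF={B7}
  B6: DF={B7}
  B7: DF=∅

DF(B4) = ["B5", "B7"]

Answer: ["B5", "B7"]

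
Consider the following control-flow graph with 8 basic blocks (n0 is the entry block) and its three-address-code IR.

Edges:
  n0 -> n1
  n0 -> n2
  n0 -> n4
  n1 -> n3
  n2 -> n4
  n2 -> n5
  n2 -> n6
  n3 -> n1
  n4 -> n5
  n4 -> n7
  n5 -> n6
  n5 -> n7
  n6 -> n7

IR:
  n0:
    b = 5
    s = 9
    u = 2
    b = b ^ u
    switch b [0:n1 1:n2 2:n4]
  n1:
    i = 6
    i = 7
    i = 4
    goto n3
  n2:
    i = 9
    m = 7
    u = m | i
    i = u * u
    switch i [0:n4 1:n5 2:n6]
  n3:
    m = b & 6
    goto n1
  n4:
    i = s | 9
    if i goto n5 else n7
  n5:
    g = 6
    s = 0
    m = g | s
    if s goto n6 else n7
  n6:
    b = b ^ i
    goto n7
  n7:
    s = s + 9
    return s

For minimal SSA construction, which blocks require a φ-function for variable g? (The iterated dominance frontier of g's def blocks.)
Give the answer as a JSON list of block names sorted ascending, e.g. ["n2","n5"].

Answer: ["n6", "n7"]

Working:
idom tree: n1←n0 n2←n0 n3←n1 n4←n0 n5←n0 n6←n0 n7←n0
Dom at joins:
  n1: preds {n0,n3}: {n0} ∩ {n0,n1,n3} = {n0}; idom=n0
  n4: preds {n0,n2}: {n0} ∩ {n0,n2} = {n0}; idom=n0
  n5: preds {n2,n4}: {n0,n2} ∩ {n0,n4} = {n0}; idom=n0
  n6: preds {n2,n5}: {n0,n2} ∩ {n0,n5} = {n0}; idom=n0
  n7: preds {n4,n5,n6}: {n0,n4} ∩ {n0,n5} ∩ {n0,n6} = {n0}; idom=n0

DF derivation:
  n1←n0: walk · to n0
  n1←n3: walk n3→n1 to n0
  n4←n0: walk · to n0
  n4←n2: walk n2 to n0
  n5←n2: walk n2 to n0
  n5←n4: walk n4 to n0
  n6←n2: walk n2 to n0
  n6←n5: walk n5 to n0
  n7←n4: walk n4 to n0
  n7←n5: walk n5 to n0
  n7←n6: walk n6 to n0
  n0 → ∅
  n1 → {n1}
  n2 → {n4,n5,n6}
  n3 → {n1}
  n4 → {n5,n7}
  n5 → {n6,n7}
  n6 → {n7}
  n7 → ∅

φ for g: defs {n5}
  DF⁺ = {n6,n7}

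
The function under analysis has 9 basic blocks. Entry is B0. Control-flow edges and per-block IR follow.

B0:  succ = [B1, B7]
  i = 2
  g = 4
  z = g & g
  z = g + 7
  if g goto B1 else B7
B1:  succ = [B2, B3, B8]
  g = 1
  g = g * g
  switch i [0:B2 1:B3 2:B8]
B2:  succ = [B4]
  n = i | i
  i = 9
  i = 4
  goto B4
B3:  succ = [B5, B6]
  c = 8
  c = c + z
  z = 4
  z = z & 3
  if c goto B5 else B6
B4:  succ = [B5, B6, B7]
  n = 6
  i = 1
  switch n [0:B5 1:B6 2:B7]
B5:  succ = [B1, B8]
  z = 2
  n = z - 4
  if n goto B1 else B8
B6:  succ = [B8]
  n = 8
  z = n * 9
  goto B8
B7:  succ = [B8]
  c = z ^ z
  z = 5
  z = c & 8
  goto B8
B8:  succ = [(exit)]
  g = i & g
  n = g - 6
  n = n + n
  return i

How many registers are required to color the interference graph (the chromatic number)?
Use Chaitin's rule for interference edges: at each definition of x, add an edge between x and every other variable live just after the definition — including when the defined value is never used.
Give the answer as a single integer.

def/use:
  B0 def {g,i,z} use ∅
  B1 def {g} use {i}
  B2 def {i,n} use {i}
  B3 def {c,z} use {z}
  B4 def {i,n} use ∅
  B5 def {n,z} use ∅
  B6 def {n,z} use ∅
  B7 def {c,z} use {z}
  B8 def {g,n} use {g,i}

Liveness:
  B0: in=∅ out={g,i,z}
  B1: in={i,z} out={g,i,z}
  B2: in={g,i,z} out={g,z}
  B3: in={g,i,z} out={g,i}
  B4: in={g,z} out={g,i,z}
  B5: in={g,i} out={g,i,z}
  B6: in={g,i} out={g,i}
  B7: in={g,i,z} out={g,i}
  B8: in={g,i} out=∅

Interfere edges:
  c: {g,i,z}
  g: {c,i,n,z}
  i: {c,g,n,z}
  n: {g,i,z}
  z: {c,g,i,n}

Registers:
  {c,g,i,z} pairwise interfere (4-clique) ⇒ χ ≥ 4
  4-colouring: r0={g}  r1={i}  r2={z}  r3={c,n}
  χ = 4

Answer: 4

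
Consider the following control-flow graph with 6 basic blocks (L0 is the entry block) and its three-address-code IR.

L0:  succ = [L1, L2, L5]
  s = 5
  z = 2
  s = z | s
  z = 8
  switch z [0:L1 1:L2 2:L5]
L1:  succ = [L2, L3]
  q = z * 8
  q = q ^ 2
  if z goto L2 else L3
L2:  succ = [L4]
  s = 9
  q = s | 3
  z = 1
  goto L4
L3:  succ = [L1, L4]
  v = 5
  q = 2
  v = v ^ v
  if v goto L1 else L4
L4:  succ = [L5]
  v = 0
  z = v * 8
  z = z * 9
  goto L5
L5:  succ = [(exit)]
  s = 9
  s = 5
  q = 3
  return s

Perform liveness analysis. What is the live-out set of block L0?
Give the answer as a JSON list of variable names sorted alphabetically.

Per-block:
  L0: {s,z} / ∅
  L1: {q} / {z}
  L2: {q,s,z} / ∅
  L3: {q,v} / ∅
  L4: {v,z} / ∅
  L5: {q,s} / ∅

Live sets:
  L0 li=∅ lo={z}
  L1 li={z} lo={z}
  L2 li=∅ lo=∅
  L3 li={z} lo={z}
  L4 li=∅ lo=∅
  L5 li=∅ lo=∅

live-out(L0) = ["z"]

Answer: ["z"]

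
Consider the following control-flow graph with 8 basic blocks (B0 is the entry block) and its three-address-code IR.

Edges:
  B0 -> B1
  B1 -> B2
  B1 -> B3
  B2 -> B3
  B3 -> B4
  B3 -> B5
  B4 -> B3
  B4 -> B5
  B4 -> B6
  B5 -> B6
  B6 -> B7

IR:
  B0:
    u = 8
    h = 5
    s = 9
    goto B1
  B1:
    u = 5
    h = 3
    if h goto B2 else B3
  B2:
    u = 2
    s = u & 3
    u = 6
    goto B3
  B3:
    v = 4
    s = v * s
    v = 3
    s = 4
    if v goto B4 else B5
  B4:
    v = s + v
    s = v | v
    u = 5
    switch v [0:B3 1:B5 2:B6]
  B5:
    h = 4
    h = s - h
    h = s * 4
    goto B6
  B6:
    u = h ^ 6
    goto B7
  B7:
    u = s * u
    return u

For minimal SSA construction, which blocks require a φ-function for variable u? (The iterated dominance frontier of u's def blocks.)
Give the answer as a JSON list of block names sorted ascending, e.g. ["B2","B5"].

Answer: ["B3", "B5", "B6"]

Derivation:
idom tree: B1←B0 B2←B1 B3←B1 B4←B3 B5←B3 B6←B3 B7←B6
Dom∩ at merges:
  B3: preds {B1,B2,B4}: {B0,B1} ∩ {B0,B1,B2} ∩ {B0,B1,B3,B4} = {B0,B1}; idom=B1
  B5: preds {B3,B4}: {B0,B1,B3} ∩ {B0,B1,B3,B4} = {B0,B1,B3}; idom=B3
  B6: preds {B4,B5}: {B0,B1,B3,B4} ∩ {B0,B1,B3,B5} = {B0,B1,B3}; idom=B3

DF derivation:
  B3←B1: walk · to B1
  B3←B2: walk B2 to B1
  B3←B4: walk B4→B3 to B1
  B5←B3: walk · to B3
  B5←B4: walk B4 to B3
  B6←B4: walk B4 to B3
  B6←B5: walk B5 to B3
  B0 → ∅
  B1 → ∅
  B2 → {B3}
  B3 → {B3}
  B4 → {B3,B5,B6}
  B5 → {B6}
  B6 → ∅
  B7 → ∅

φ for u: defs {B0,B1,B2,B4,B6,B7}
  DF⁺ = {B3,B5,B6}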